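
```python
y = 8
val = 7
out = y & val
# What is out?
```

Trace:
`y = 8` → y = 8
`val = 7` → val = 7
`out = y & val` → out = 0
So out = 0

Answer: 0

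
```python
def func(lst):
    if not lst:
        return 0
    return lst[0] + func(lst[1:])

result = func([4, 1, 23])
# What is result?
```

4 + 1 + 23 + 0 = 28

Answer: 28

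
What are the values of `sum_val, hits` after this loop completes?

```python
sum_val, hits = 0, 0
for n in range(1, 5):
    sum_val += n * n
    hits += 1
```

Sum of squares and count
`sum_val, hits` takes the values: (0, 0) → (1, 0) → (1, 1) → (5, 1) → (5, 2) → (14, 2) → (14, 3) → (30, 3) → (30, 4)

Answer: 30, 4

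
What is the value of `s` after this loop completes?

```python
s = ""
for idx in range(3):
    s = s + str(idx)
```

Concatenate digits 0 to 2
`s` takes the values: "" → "0" → "01" → "012"

Answer: "012"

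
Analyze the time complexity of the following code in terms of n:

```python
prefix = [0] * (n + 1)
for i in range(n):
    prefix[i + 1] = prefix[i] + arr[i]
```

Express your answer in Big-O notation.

This is Prefix sum computation. Time complexity: O(n).

Answer: O(n)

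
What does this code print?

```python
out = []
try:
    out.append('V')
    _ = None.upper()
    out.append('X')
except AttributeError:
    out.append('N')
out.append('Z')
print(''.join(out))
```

Execution trace: 'V' (try body) → 'N' (except AttributeError) → 'Z' (after the try/except). Output: VNZ

Answer: VNZ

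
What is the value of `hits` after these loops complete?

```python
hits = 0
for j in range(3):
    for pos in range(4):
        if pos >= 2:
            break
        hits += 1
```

Inner breaks at 2, outer runs 3 times
`hits` takes the values: 0 → 1 → 2 → 3 → 4 → 5 → 6

Answer: 6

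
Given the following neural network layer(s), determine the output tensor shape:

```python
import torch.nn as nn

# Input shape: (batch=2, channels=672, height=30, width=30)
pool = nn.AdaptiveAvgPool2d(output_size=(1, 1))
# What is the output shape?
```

Input: (2, 672, 30, 30) -> Output: (2, 672, 1, 1)

Answer: (2, 672, 1, 1)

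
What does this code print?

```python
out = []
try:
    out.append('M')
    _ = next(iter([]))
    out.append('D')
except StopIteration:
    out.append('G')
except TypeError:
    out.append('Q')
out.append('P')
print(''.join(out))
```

Execution trace: 'M' (try body) → 'G' (except StopIteration) → 'P' (after the try/except). Output: MGP

Answer: MGP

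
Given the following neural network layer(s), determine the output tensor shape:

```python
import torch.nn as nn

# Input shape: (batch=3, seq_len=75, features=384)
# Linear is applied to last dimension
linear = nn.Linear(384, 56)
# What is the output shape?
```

Input: (3, 75, 384) -> Output: (3, 75, 56)

Answer: (3, 75, 56)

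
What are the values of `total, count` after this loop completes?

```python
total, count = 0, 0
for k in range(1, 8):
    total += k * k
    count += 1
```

Sum of squares and count
`total, count` takes the values: (0, 0) → (1, 0) → (1, 1) → (5, 1) → (5, 2) → (14, 2) → (14, 3) → (30, 3) → (30, 4) → (55, 4) → (55, 5) → (91, 5) → (91, 6) → (140, 6) → (140, 7)

Answer: 140, 7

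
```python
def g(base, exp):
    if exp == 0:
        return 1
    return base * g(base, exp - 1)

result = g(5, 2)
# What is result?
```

g(5, 2) = 5 * 5 = 25

Answer: 25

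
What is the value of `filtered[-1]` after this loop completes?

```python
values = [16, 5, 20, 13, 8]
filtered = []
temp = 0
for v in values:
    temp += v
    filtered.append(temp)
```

Cumulative sum ends at 62
`filtered` takes the values: [] → [16] → [16, 21] → [16, 21, 41] → [16, 21, 41, 54] → [16, 21, 41, 54, 62]
So `filtered[-1]` = 62

Answer: 62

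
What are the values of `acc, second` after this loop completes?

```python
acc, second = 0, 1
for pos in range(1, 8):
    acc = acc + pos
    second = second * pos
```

Sum and factorial of 1 to 7
`acc, second` takes the values: (0, 1) → (1, 1) → (3, 1) → (3, 2) → (6, 2) → (6, 6) → (10, 6) → (10, 24) → (15, 24) → (15, 120) → (21, 120) → (21, 720) → (28, 720) → (28, 5040)

Answer: 28, 5040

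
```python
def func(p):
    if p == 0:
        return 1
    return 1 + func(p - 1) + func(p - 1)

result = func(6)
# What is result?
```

func(p) = 1 + 2·func(p-1), func(0)=1. Closed form: (1+1)·2^6 - 1 = 127.

Answer: 127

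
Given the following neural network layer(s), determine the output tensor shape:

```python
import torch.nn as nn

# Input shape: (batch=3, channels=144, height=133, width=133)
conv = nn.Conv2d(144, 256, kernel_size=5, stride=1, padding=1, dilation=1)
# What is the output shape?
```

Input: (3, 144, 133, 133) -> Output: (3, 256, 131, 131)

Answer: (3, 256, 131, 131)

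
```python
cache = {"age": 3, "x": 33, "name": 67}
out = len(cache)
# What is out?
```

Trace:
`cache = {"age": 3, "x": 33, "name": 67}` → cache = {'age': 3, 'x': 33, 'name': 67}
`out = len(cache)` → out = 3
So out = 3

Answer: 3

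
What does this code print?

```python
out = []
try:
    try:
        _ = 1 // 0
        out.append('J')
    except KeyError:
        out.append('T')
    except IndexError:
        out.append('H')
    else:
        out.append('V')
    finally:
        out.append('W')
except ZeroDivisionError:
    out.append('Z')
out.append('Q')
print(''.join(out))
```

Execution trace: 'W' (finally) → 'Z' (outer except ZeroDivisionError) → 'Q' (after the try/except). Output: WZQ

Answer: WZQ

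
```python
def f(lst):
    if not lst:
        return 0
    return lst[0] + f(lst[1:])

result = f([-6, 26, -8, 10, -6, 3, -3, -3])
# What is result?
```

(-6) + 26 + (-8) + 10 + (-6) + 3 + (-3) + (-3) + 0 = 13

Answer: 13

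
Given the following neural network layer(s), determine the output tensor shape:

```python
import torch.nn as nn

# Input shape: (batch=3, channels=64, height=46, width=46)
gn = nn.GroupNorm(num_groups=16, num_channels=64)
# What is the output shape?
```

Input: (3, 64, 46, 46) -> Output: (3, 64, 46, 46)

Answer: (3, 64, 46, 46)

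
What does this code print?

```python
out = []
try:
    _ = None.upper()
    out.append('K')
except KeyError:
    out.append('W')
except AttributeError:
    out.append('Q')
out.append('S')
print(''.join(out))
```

Execution trace: 'Q' (except AttributeError) → 'S' (after the try/except). Output: QS

Answer: QS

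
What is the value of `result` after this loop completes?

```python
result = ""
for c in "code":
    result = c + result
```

Reverse 'code'
`result` takes the values: "" → "c" → "oc" → "doc" → "edoc"

Answer: "edoc"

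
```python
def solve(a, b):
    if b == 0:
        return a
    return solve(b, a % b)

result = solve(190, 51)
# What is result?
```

solve(190, 51) -> solve(51, 37) -> solve(37, 14) -> solve(14, 9) -> solve(9, 5) -> solve(5, 4) -> solve(4, 1) -> solve(1, 0) -> 1

Answer: 1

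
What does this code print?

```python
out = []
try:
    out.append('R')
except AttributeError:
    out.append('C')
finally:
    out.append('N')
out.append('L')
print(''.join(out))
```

Execution trace: 'R' (try body, no exception) → 'N' (finally) → 'L' (after the try/except). Output: RNL

Answer: RNL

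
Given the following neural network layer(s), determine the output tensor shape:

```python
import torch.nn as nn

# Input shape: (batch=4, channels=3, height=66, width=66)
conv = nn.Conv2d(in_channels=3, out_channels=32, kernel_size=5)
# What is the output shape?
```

Input: (4, 3, 66, 66) -> Output: (4, 32, 62, 62)

Answer: (4, 32, 62, 62)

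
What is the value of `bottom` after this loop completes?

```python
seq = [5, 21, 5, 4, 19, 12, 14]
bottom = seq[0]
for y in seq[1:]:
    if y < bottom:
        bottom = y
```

Minimum of [5, 21, 5, 4, 19, 12, 14]
`bottom` takes the values: 5 → 4

Answer: 4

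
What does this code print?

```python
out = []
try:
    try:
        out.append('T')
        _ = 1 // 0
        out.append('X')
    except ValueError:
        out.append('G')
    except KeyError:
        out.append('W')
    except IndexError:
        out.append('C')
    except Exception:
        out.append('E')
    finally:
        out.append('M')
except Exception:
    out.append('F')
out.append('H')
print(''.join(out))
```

Execution trace: 'T' (inner try body) → 'E' (inner except Exception) → 'M' (inner finally) → 'H' (after the try/except). Output: TEMH

Answer: TEMH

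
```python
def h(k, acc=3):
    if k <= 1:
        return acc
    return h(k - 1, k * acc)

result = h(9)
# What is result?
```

Accumulator trace (n, acc): (9, 3) -> (8, 27) -> (7, 216) -> (6, 1512) -> (5, 9072) -> (4, 45360) -> (3, 181440) -> (2, 544320) -> (1, 1088640) -> return 1088640

Answer: 1088640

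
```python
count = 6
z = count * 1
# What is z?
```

Trace:
`count = 6` → count = 6
`z = count * 1` → z = 6
So z = 6

Answer: 6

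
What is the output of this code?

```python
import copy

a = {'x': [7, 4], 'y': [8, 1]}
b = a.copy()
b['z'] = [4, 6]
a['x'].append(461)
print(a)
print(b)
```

Key concept: shallow copy of dict with mutable values.
Step by step:
`a = {'x': [7, 4], 'y': [8, 1]}` → a = {'x': [7, 4], 'y': [8, 1]}
`b = a.copy()` → b = {'x': [7, 4], 'y': [8, 1]}
`b['z'] = [4, 6]` → b = {'x': [7, 4], 'y': [8, 1], 'z': [4, 6]}
`a['x'].append(461)` → a = {'x': [7, 4, 461], 'y': [8, 1]}; b = {'x': [7, 4, 461], 'y': [8, 1], 'z': [4, 6]}
`print(a)` → prints {'x': [7, 4, 461], 'y': [8, 1]}
`print(b)` → prints {'x': [7, 4, 461], 'y': [8, 1], 'z': [4, 6]}

Answer:
{'x': [7, 4, 461], 'y': [8, 1]}
{'x': [7, 4, 461], 'y': [8, 1], 'z': [4, 6]}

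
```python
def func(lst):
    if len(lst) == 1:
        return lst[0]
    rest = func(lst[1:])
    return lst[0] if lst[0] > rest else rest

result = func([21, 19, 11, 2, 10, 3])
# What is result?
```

Recursive max over [21, 19, 11, 2, 10, 3] = 21

Answer: 21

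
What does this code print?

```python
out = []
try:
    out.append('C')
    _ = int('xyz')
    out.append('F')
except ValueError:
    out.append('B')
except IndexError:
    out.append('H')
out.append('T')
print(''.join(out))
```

Execution trace: 'C' (try body) → 'B' (except ValueError) → 'T' (after the try/except). Output: CBT

Answer: CBT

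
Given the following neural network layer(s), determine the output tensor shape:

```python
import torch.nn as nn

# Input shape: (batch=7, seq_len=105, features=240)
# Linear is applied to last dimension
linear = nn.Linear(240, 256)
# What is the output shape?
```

Input: (7, 105, 240) -> Output: (7, 105, 256)

Answer: (7, 105, 256)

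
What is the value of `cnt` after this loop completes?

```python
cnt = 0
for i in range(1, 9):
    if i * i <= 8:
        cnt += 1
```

Count numbers where i² ≤ 8
`cnt` takes the values: 0 → 1 → 2

Answer: 2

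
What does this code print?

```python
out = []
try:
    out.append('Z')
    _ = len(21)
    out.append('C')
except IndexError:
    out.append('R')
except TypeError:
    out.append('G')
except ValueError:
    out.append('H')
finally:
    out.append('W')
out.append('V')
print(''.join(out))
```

Execution trace: 'Z' (try body) → 'G' (except TypeError) → 'W' (finally) → 'V' (after the try/except). Output: ZGWV

Answer: ZGWV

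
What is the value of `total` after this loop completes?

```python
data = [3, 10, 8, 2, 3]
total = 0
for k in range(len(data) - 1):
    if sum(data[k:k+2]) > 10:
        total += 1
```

Count windows with sum > 10
`total` takes the values: 0 → 1 → 2

Answer: 2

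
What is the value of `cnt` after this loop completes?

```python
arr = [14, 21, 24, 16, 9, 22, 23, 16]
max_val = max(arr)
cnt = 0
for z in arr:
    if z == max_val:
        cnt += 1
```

Count of max value 24 in [14, 21, 24, 16, 9, 22, 23, 16]
`cnt` takes the values: 0 → 1

Answer: 1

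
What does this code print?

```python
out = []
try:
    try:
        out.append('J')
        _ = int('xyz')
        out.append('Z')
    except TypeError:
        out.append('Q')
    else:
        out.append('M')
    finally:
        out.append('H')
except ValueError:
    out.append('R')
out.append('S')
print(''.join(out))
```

Execution trace: 'J' (try body) → 'H' (finally) → 'R' (outer except ValueError) → 'S' (after the try/except). Output: JHRS

Answer: JHRS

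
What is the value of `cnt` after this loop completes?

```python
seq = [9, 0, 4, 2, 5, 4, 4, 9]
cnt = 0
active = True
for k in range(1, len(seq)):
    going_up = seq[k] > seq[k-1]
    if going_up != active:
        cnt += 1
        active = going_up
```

Count direction changes in [9, 0, 4, 2, 5, 4, 4, 9]
`cnt` takes the values: 0 → 1 → 2 → 3 → 4 → 5 → 6

Answer: 6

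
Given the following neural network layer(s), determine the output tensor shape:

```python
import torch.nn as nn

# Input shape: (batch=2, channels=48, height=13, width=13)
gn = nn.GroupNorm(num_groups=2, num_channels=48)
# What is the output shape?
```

Input: (2, 48, 13, 13) -> Output: (2, 48, 13, 13)

Answer: (2, 48, 13, 13)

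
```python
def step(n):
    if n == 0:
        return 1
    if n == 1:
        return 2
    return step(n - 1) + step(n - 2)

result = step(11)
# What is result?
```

Build up from base cases: step(0)=1, step(1)=2, step(2)=3, step(3)=5, step(4)=8, step(5)=13, step(6)=21, ..., step(11)=233

Answer: 233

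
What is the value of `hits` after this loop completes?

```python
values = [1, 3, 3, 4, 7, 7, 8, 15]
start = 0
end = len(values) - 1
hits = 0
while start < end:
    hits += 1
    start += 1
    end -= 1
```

Iterations until pointers meet (list length 8)
`hits` takes the values: 0 → 1 → 2 → 3 → 4

Answer: 4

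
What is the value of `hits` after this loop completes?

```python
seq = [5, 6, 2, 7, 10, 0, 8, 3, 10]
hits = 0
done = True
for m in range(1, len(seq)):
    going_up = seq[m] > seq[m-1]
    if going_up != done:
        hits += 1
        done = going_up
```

Count direction changes in [5, 6, 2, 7, 10, 0, 8, 3, 10]
`hits` takes the values: 0 → 1 → 2 → 3 → 4 → 5 → 6

Answer: 6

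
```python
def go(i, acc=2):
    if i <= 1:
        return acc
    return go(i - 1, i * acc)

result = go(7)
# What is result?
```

Accumulator trace (n, acc): (7, 2) -> (6, 14) -> (5, 84) -> (4, 420) -> (3, 1680) -> (2, 5040) -> (1, 10080) -> return 10080

Answer: 10080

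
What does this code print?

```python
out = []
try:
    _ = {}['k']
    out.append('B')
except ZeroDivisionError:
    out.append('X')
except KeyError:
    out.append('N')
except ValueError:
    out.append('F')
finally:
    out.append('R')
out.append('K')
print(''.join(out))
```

Execution trace: 'N' (except KeyError) → 'R' (finally) → 'K' (after the try/except). Output: NRK

Answer: NRK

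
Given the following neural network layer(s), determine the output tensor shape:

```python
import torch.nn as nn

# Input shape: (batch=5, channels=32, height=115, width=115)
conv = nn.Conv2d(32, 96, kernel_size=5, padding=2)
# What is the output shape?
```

Input: (5, 32, 115, 115) -> Output: (5, 96, 115, 115)

Answer: (5, 96, 115, 115)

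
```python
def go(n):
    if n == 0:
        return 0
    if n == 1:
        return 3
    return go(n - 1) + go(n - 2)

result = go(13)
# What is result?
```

Build up from base cases: go(0)=0, go(1)=3, go(2)=3, go(3)=6, go(4)=9, go(5)=15, go(6)=24, ..., go(13)=699

Answer: 699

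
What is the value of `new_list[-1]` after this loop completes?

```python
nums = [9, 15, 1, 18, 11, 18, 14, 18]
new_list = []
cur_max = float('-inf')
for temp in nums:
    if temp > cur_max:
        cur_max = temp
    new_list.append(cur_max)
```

Running max ends at 18
`new_list` takes the values: [] → [9] → [9, 15] → [9, 15, 15] → [9, 15, 15, 18] → [9, 15, 15, 18, 18] → [9, 15, 15, 18, 18, 18] → [9, 15, 15, 18, 18, 18, 18] → [9, 15, 15, 18, 18, 18, 18, 18]
So `new_list[-1]` = 18

Answer: 18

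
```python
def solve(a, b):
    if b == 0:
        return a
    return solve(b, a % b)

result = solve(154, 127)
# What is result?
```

solve(154, 127) -> solve(127, 27) -> solve(27, 19) -> solve(19, 8) -> solve(8, 3) -> solve(3, 2) -> solve(2, 1) -> solve(1, 0) -> 1

Answer: 1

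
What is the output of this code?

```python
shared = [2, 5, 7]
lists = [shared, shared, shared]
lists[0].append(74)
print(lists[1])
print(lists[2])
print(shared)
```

Key concept: list of same reference.
Step by step:
`shared = [2, 5, 7]` → shared = [2, 5, 7]
`lists = [shared, shared, shared]` → lists = [[2, 5, 7], [2, 5, 7], [2, 5, 7]]
`lists[0].append(74)` → shared = [2, 5, 7, 74]; lists = [[2, 5, 7, 74], [2, 5, 7, 74], [2, 5, 7, 74]]
`print(lists[1])` → prints [2, 5, 7, 74]
`print(lists[2])` → prints [2, 5, 7, 74]
`print(shared)` → prints [2, 5, 7, 74]

Answer:
[2, 5, 7, 74]
[2, 5, 7, 74]
[2, 5, 7, 74]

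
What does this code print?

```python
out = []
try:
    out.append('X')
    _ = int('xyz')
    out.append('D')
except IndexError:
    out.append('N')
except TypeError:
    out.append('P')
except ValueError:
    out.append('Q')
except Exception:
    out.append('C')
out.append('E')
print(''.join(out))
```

Execution trace: 'X' (try body) → 'Q' (except ValueError) → 'E' (after the try/except). Output: XQE

Answer: XQE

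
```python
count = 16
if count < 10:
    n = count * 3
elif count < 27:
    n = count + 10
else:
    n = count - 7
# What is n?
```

Trace:
`count = 16` → count = 16
`if count < 10: ...` → count < 10 is False, count < 27 is True → n = 26
So n = 26

Answer: 26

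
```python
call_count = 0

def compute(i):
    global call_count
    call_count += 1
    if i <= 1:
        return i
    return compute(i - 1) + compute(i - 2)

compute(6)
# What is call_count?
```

Calls(i) = 1 + Calls(i-1) + Calls(i-2); Calls(0)=Calls(1)=1. For i=6 this gives 25.

Answer: 25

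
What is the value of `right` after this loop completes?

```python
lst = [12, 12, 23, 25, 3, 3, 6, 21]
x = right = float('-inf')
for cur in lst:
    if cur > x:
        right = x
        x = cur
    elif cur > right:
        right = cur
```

Second largest (with repeats) in [12, 12, 23, 25, 3, 3, 6, 21]
`right` takes the values: -inf → 12 → 23

Answer: 23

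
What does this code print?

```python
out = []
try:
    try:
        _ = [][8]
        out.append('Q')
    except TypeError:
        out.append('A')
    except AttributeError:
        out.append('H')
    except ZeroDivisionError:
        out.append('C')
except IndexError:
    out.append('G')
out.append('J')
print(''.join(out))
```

Execution trace: 'G' (outer except IndexError) → 'J' (after the try/except). Output: GJ

Answer: GJ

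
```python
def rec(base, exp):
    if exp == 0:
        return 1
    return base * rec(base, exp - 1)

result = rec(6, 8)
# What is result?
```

rec(6, 8) = 6 * 6 * 6 * 6 * 6 * 6 * 6 * 6 = 1679616

Answer: 1679616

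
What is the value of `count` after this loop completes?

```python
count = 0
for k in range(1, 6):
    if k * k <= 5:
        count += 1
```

Count numbers where k² ≤ 5
`count` takes the values: 0 → 1 → 2

Answer: 2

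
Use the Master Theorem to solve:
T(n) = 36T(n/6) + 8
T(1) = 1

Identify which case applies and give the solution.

a=36, b=6, f(n)=8. log_6(36) = 2. Since c=0 < 2, Case 1 applies: T(n) = Θ(n^log_b(a)) = O(n^2).

Answer: O(n^2) - Case 1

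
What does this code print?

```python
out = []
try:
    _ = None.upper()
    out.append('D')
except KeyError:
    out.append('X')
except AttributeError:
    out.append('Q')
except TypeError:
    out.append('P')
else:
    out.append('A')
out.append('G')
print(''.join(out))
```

Execution trace: 'Q' (except AttributeError) → 'G' (after the try/except). Output: QG

Answer: QG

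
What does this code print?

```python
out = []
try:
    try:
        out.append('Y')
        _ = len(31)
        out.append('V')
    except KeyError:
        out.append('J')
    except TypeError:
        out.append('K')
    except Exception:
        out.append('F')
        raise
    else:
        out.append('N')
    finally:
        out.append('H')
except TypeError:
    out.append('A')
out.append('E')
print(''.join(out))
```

Execution trace: 'Y' (inner try body) → 'K' (inner except TypeError) → 'H' (inner finally) → 'E' (after the try/except). Output: YKHE

Answer: YKHE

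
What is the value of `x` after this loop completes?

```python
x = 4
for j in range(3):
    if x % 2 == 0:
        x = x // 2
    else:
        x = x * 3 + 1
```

Collatz-style transformation from 4
`x` takes the values: 4 → 2 → 1 → 4

Answer: 4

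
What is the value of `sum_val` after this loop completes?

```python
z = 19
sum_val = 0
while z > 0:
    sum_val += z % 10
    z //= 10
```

Sum digits of 19
`sum_val` takes the values: 0 → 9 → 10

Answer: 10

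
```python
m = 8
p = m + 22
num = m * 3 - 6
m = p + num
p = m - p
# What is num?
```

Trace:
`m = 8` → m = 8
`p = m + 22` → p = 30
`num = m * 3 - 6` → num = 18
`m = p + num` → m = 48
`p = m - p` → p = 18
So num = 18

Answer: 18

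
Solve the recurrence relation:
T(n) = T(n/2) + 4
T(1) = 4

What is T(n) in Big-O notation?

Each step divides n by 2 and adds 4. After log_2(n) steps we reach T(1)=4. So T(n) = 4·log_2(n) + 4 = O(log n).

Answer: O(log n)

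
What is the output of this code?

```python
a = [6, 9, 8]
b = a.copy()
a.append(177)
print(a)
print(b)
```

Key concept: list.copy() creates independent copy.
Step by step:
`a = [6, 9, 8]` → a = [6, 9, 8]
`b = a.copy()` → b = [6, 9, 8]
`a.append(177)` → a = [6, 9, 8, 177]
`print(a)` → prints [6, 9, 8, 177]
`print(b)` → prints [6, 9, 8]

Answer:
[6, 9, 8, 177]
[6, 9, 8]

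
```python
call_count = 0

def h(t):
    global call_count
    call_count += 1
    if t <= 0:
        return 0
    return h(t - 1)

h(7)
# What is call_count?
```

Linear recursion stepping by 1: 8 calls from t=7 down to ≤0.

Answer: 8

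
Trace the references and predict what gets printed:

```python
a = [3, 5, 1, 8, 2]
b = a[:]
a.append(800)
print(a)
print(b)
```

Key concept: slice [:] creates copy.
Step by step:
`a = [3, 5, 1, 8, 2]` → a = [3, 5, 1, 8, 2]
`b = a[:]` → b = [3, 5, 1, 8, 2]
`a.append(800)` → a = [3, 5, 1, 8, 2, 800]
`print(a)` → prints [3, 5, 1, 8, 2, 800]
`print(b)` → prints [3, 5, 1, 8, 2]

Answer:
[3, 5, 1, 8, 2, 800]
[3, 5, 1, 8, 2]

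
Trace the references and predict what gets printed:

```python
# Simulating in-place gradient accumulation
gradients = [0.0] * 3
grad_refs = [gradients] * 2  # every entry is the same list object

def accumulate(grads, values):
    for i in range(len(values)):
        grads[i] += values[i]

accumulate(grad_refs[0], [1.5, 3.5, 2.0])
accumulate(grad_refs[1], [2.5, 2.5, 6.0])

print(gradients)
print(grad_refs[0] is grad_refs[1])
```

Key concept: gradient accumulation aliasing.
Step by step:
`gradients = [0.0] * 3` → gradients = [0.0, 0.0, 0.0]
`grad_refs = [gradients] * 2` → grad_refs = [[0.0, 0.0, 0.0], [0.0, 0.0, 0.0]]
`accumulate(grad_refs[0], [1.5, 3.5, 2.0])` → gradients = [1.5, 3.5, 2.0]; grad_refs = [[1.5, 3.5, 2.0], [1.5, 3.5, 2.0]]
`accumulate(grad_refs[1], [2.5, 2.5, 6.0])` → gradients = [4.0, 6.0, 8.0]; grad_refs = [[4.0, 6.0, 8.0], [4.0, 6.0, 8.0]]
`print(gradients)` → prints [4.0, 6.0, 8.0]
`print(grad_refs[0] is grad_refs[1])` → prints True

Answer:
[4.0, 6.0, 8.0]
True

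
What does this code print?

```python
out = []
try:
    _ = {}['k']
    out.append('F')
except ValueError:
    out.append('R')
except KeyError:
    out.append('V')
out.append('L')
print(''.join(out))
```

Execution trace: 'V' (except KeyError) → 'L' (after the try/except). Output: VL

Answer: VL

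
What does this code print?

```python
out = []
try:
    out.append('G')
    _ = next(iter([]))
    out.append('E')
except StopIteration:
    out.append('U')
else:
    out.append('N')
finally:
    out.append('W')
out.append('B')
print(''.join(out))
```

Execution trace: 'G' (try body) → 'U' (except StopIteration) → 'W' (finally) → 'B' (after the try/except). Output: GUWB

Answer: GUWB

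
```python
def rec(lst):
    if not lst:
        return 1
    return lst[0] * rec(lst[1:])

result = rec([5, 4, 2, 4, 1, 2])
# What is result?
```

Product over [5, 4, 2, 4, 1, 2] = 5 * 4 * 2 * 4 * 1 * 2 = 320

Answer: 320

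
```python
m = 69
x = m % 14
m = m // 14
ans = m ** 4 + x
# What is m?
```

Trace:
`m = 69` → m = 69
`x = m % 14` → x = 13
`m = m // 14` → m = 4
`ans = m ** 4 + x` → ans = 269
So m = 4

Answer: 4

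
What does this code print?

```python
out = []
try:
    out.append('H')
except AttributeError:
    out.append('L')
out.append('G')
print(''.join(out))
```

Execution trace: 'H' (try body, no exception) → 'G' (after the try/except). Output: HG

Answer: HG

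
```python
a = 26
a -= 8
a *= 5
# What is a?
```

Trace:
`a = 26` → a = 26
`a -= 8` → a = 18
`a *= 5` → a = 90
So a = 90

Answer: 90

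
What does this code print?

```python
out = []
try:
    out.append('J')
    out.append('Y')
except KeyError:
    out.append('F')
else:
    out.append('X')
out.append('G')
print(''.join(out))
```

Execution trace: 'J' (try body) → 'Y' (try body, no exception) → 'X' (else) → 'G' (after the try/except). Output: JYXG

Answer: JYXG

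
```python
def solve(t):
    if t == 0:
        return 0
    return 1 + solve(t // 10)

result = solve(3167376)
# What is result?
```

Count of digits of 3167376: 7

Answer: 7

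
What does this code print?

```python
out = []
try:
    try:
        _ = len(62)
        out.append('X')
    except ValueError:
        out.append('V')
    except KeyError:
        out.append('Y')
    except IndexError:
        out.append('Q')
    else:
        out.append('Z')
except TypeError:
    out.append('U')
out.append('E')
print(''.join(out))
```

Execution trace: 'U' (outer except TypeError) → 'E' (after the try/except). Output: UE

Answer: UE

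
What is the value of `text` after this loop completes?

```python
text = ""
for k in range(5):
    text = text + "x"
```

Repeat 'x' 5 times
`text` takes the values: "" → "x" → "xx" → "xxx" → "xxxx" → "xxxxx"

Answer: "xxxxx"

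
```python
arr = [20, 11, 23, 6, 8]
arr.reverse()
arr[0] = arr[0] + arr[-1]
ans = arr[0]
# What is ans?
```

Trace:
`arr = [20, 11, 23, 6, 8]` → arr = [20, 11, 23, 6, 8]
`arr.reverse()` → arr = [8, 6, 23, 11, 20]
`arr[0] = arr[0] + arr[-1]` → arr = [28, 6, 23, 11, 20]
`ans = arr[0]` → ans = 28
So ans = 28

Answer: 28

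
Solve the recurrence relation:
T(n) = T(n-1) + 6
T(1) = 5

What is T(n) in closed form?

Unrolling: T(n) = T(1) + 6·(n-1) = 5 + 6(n-1) = 6n - 1.

Answer: T(n) = 6n - 1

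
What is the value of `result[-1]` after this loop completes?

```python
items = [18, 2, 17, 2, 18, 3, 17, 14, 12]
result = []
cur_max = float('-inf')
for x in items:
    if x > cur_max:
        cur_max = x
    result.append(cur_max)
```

Running max ends at 18
`result` takes the values: [] → [18] → [18, 18] → [18, 18, 18] → [18, 18, 18, 18] → [18, 18, 18, 18, 18] → [18, 18, 18, 18, 18, 18] → [18, 18, 18, 18, 18, 18, 18] → [18, 18, 18, 18, 18, 18, 18, 18] → [18, 18, 18, 18, 18, 18, 18, 18, 18]
So `result[-1]` = 18

Answer: 18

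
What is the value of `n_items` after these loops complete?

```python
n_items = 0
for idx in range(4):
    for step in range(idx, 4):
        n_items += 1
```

Upper triangle: 4 + 3 + ... + 1
`n_items` takes the values: 0 → 1 → 2 → 3 → 4 → 5 → 6 → 7 → 8 → 9 → 10

Answer: 10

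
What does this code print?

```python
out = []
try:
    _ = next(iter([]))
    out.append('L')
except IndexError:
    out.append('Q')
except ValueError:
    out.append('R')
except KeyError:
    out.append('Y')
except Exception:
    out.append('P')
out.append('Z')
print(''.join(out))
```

Execution trace: 'P' (except Exception) → 'Z' (after the try/except). Output: PZ

Answer: PZ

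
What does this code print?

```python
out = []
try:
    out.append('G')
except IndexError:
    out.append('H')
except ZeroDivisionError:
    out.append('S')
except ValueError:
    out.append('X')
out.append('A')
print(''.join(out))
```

Execution trace: 'G' (try body, no exception) → 'A' (after the try/except). Output: GA

Answer: GA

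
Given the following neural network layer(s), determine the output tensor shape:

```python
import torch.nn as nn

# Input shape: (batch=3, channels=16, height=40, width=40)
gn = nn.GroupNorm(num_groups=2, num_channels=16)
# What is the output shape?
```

Input: (3, 16, 40, 40) -> Output: (3, 16, 40, 40)

Answer: (3, 16, 40, 40)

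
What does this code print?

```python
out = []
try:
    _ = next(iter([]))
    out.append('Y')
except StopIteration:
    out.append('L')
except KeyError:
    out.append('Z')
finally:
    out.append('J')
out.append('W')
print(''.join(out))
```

Execution trace: 'L' (except StopIteration) → 'J' (finally) → 'W' (after the try/except). Output: LJW

Answer: LJW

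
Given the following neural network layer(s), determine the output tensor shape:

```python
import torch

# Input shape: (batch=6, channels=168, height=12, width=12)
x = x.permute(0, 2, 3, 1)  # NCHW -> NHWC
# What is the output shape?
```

Input: (6, 168, 12, 12) -> Output: (6, 12, 12, 168)

Answer: (6, 12, 12, 168)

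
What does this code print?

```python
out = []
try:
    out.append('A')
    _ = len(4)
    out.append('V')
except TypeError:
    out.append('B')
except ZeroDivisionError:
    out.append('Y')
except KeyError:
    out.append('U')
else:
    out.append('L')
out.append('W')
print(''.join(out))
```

Execution trace: 'A' (try body) → 'B' (except TypeError) → 'W' (after the try/except). Output: ABW

Answer: ABW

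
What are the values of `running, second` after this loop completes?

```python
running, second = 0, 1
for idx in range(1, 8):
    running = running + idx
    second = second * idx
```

Sum and factorial of 1 to 7
`running, second` takes the values: (0, 1) → (1, 1) → (3, 1) → (3, 2) → (6, 2) → (6, 6) → (10, 6) → (10, 24) → (15, 24) → (15, 120) → (21, 120) → (21, 720) → (28, 720) → (28, 5040)

Answer: 28, 5040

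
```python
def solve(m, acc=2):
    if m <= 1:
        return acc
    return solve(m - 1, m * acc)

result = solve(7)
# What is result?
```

Accumulator trace (n, acc): (7, 2) -> (6, 14) -> (5, 84) -> (4, 420) -> (3, 1680) -> (2, 5040) -> (1, 10080) -> return 10080

Answer: 10080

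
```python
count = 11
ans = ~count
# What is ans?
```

Trace:
`count = 11` → count = 11
`ans = ~count` → ans = -12
So ans = -12

Answer: -12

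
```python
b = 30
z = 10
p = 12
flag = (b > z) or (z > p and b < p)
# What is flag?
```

Trace:
`b = 30` → b = 30
`z = 10` → z = 10
`p = 12` → p = 12
`flag = (b > z) or (z > p and b < p)` → flag = True
So flag = True

Answer: True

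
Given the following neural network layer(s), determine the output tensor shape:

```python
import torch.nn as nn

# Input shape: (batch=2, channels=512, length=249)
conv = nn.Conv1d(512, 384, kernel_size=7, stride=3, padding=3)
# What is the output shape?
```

Input: (2, 512, 249) -> Output: (2, 384, 83)

Answer: (2, 384, 83)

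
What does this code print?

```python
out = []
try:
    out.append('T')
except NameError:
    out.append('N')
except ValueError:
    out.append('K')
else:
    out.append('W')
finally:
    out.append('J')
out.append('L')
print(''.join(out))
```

Execution trace: 'T' (try body, no exception) → 'W' (else) → 'J' (finally) → 'L' (after the try/except). Output: TWJL

Answer: TWJL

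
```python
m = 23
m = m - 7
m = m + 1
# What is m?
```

Trace:
`m = 23` → m = 23
`m = m - 7` → m = 16
`m = m + 1` → m = 17
So m = 17

Answer: 17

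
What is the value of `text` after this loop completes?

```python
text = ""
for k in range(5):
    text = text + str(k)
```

Concatenate digits 0 to 4
`text` takes the values: "" → "0" → "01" → "012" → "0123" → "01234"

Answer: "01234"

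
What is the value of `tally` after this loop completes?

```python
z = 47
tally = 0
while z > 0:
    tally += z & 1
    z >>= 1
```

Count set bits in 47 (binary: 0b101111)
`tally` takes the values: 0 → 1 → 2 → 3 → 4 → 5

Answer: 5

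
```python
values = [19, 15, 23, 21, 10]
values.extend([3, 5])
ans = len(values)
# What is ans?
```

Trace:
`values = [19, 15, 23, 21, 10]` → values = [19, 15, 23, 21, 10]
`values.extend([3, 5])` → values = [19, 15, 23, 21, 10, 3, 5]
`ans = len(values)` → ans = 7
So ans = 7

Answer: 7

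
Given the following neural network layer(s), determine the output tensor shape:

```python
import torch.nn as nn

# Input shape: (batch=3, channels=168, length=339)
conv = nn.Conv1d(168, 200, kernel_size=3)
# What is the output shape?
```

Input: (3, 168, 339) -> Output: (3, 200, 337)

Answer: (3, 200, 337)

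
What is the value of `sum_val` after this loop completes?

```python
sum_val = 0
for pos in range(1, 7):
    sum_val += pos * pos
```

Sum of squares 1² to 6² = 91
`sum_val` takes the values: 0 → 1 → 5 → 14 → 30 → 55 → 91

Answer: 91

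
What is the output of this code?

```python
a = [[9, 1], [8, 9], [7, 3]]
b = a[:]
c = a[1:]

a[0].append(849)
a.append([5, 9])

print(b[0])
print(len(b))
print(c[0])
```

Key concept: slice with nested mutation.
Step by step:
`a = [[9, 1], [8, 9], [7, 3]]` → a = [[9, 1], [8, 9], [7, 3]]
`b = a[:]` → b = [[9, 1], [8, 9], [7, 3]]
`c = a[1:]` → c = [[8, 9], [7, 3]]
`a[0].append(849)` → a = [[9, 1, 849], [8, 9], [7, 3]]; b = [[9, 1, 849], [8, 9], [7, 3]]
`a.append([5, 9])` → a = [[9, 1, 849], [8, 9], [7, 3], [5, 9]]
`print(b[0])` → prints [9, 1, 849]
`print(len(b))` → prints 3
`print(c[0])` → prints [8, 9]

Answer:
[9, 1, 849]
3
[8, 9]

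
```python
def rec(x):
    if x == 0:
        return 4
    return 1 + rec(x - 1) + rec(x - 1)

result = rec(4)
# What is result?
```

rec(x) = 1 + 2·rec(x-1), rec(0)=4. Closed form: (4+1)·2^4 - 1 = 79.

Answer: 79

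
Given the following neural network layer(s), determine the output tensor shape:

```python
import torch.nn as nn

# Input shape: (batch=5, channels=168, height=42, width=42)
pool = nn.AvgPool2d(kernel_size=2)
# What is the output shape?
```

Input: (5, 168, 42, 42) -> Output: (5, 168, 21, 21)

Answer: (5, 168, 21, 21)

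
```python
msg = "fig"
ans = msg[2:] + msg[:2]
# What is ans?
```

Trace:
`msg = "fig"` → msg = 'fig'
`ans = msg[2:] + msg[:2]` → ans = 'gfi'
So ans = 'gfi'

Answer: 'gfi'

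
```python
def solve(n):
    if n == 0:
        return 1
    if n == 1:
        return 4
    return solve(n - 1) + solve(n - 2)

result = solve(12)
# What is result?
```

Build up from base cases: solve(0)=1, solve(1)=4, solve(2)=5, solve(3)=9, solve(4)=14, solve(5)=23, solve(6)=37, ..., solve(12)=665

Answer: 665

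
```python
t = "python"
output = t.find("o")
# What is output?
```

Trace:
`t = "python"` → t = 'python'
`output = t.find("o")` → output = 4
So output = 4

Answer: 4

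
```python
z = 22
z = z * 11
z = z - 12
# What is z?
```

Trace:
`z = 22` → z = 22
`z = z * 11` → z = 242
`z = z - 12` → z = 230
So z = 230

Answer: 230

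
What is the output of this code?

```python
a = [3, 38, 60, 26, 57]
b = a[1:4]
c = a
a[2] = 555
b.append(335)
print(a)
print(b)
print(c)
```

Key concept: slice vs alias.
Step by step:
`a = [3, 38, 60, 26, 57]` → a = [3, 38, 60, 26, 57]
`b = a[1:4]` → b = [38, 60, 26]
`c = a` → c = [3, 38, 60, 26, 57] (same object as a)
`a[2] = 555` → a = [3, 38, 555, 26, 57] (same object as c); c = [3, 38, 555, 26, 57] (same object as a)
`b.append(335)` → b = [38, 60, 26, 335]
`print(a)` → prints [3, 38, 555, 26, 57]
`print(b)` → prints [38, 60, 26, 335]
`print(c)` → prints [3, 38, 555, 26, 57]

Answer:
[3, 38, 555, 26, 57]
[38, 60, 26, 335]
[3, 38, 555, 26, 57]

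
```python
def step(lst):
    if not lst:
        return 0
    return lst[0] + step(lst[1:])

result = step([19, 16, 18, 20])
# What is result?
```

19 + 16 + 18 + 20 + 0 = 73

Answer: 73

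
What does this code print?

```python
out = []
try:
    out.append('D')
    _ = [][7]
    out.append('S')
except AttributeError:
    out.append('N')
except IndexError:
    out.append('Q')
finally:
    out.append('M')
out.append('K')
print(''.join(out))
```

Execution trace: 'D' (try body) → 'Q' (except IndexError) → 'M' (finally) → 'K' (after the try/except). Output: DQMK

Answer: DQMK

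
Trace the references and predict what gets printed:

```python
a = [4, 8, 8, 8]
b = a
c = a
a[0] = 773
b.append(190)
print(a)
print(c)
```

Key concept: multiple aliases.
Step by step:
`a = [4, 8, 8, 8]` → a = [4, 8, 8, 8]
`b = a` → b = [4, 8, 8, 8] (same object as a)
`c = a` → c = [4, 8, 8, 8] (same object as a, b)
`a[0] = 773` → a = [773, 8, 8, 8] (same object as b, c); b = [773, 8, 8, 8] (same object as a, c); c = [773, 8, 8, 8] (same object as a, b)
`b.append(190)` → a = [773, 8, 8, 8, 190] (same object as b, c); b = [773, 8, 8, 8, 190] (same object as a, c); c = [773, 8, 8, 8, 190] (same object as a, b)
`print(a)` → prints [773, 8, 8, 8, 190]
`print(c)` → prints [773, 8, 8, 8, 190]

Answer:
[773, 8, 8, 8, 190]
[773, 8, 8, 8, 190]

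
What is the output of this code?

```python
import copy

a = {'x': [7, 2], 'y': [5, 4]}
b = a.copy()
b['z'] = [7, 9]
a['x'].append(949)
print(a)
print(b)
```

Key concept: shallow copy of dict with mutable values.
Step by step:
`a = {'x': [7, 2], 'y': [5, 4]}` → a = {'x': [7, 2], 'y': [5, 4]}
`b = a.copy()` → b = {'x': [7, 2], 'y': [5, 4]}
`b['z'] = [7, 9]` → b = {'x': [7, 2], 'y': [5, 4], 'z': [7, 9]}
`a['x'].append(949)` → a = {'x': [7, 2, 949], 'y': [5, 4]}; b = {'x': [7, 2, 949], 'y': [5, 4], 'z': [7, 9]}
`print(a)` → prints {'x': [7, 2, 949], 'y': [5, 4]}
`print(b)` → prints {'x': [7, 2, 949], 'y': [5, 4], 'z': [7, 9]}

Answer:
{'x': [7, 2, 949], 'y': [5, 4]}
{'x': [7, 2, 949], 'y': [5, 4], 'z': [7, 9]}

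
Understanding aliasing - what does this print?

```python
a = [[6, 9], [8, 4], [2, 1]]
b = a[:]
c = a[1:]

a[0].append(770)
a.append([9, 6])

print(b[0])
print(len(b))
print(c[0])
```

Key concept: slice with nested mutation.
Step by step:
`a = [[6, 9], [8, 4], [2, 1]]` → a = [[6, 9], [8, 4], [2, 1]]
`b = a[:]` → b = [[6, 9], [8, 4], [2, 1]]
`c = a[1:]` → c = [[8, 4], [2, 1]]
`a[0].append(770)` → a = [[6, 9, 770], [8, 4], [2, 1]]; b = [[6, 9, 770], [8, 4], [2, 1]]
`a.append([9, 6])` → a = [[6, 9, 770], [8, 4], [2, 1], [9, 6]]
`print(b[0])` → prints [6, 9, 770]
`print(len(b))` → prints 3
`print(c[0])` → prints [8, 4]

Answer:
[6, 9, 770]
3
[8, 4]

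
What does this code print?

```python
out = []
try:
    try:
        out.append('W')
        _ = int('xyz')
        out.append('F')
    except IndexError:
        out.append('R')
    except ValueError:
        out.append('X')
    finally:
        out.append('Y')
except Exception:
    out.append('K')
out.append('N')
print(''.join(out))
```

Execution trace: 'W' (inner try body) → 'X' (inner except ValueError) → 'Y' (inner finally) → 'N' (after the try/except). Output: WXYN

Answer: WXYN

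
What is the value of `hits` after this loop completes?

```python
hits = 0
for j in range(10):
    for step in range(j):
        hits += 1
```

Triangle number: 0+1+2+...+9
`hits` takes the values: 0 → 1 → 2 → 3 → 4 → 5 → 6 → 7 → 8 → 9 → 10 → 11 → 12 → 13 → 14 → 15 → 16 → 17 → 18 → 19 → 20 → 21 → 22 → 23 → 24 → 25 → 26 → 27 → 28 → 29 → … → 41 → 42 → 43 → 44 → 45

Answer: 45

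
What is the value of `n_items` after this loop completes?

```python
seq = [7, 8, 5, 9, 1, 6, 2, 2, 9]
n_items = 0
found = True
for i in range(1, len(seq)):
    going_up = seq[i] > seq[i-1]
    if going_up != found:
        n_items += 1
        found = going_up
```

Count direction changes in [7, 8, 5, 9, 1, 6, 2, 2, 9]
`n_items` takes the values: 0 → 1 → 2 → 3 → 4 → 5 → 6

Answer: 6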